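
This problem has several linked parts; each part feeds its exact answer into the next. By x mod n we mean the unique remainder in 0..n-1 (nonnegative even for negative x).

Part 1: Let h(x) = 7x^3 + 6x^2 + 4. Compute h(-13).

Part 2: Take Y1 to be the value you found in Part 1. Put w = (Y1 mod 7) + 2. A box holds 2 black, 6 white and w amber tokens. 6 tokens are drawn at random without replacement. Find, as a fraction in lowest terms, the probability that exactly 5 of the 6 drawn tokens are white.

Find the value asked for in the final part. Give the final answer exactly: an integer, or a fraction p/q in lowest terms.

7/286

Part 1: 7*(-13)^3 + 6*(-13)^2 + 4 = (-15379) + (1014) + (4) = -14361; answer -14361
Part 2: Y1 = -14361; w = 5; total draws C(13,6) = 1716; favorable C(6,5)*C(7,1) = 42; P = 7/286; answer 7/286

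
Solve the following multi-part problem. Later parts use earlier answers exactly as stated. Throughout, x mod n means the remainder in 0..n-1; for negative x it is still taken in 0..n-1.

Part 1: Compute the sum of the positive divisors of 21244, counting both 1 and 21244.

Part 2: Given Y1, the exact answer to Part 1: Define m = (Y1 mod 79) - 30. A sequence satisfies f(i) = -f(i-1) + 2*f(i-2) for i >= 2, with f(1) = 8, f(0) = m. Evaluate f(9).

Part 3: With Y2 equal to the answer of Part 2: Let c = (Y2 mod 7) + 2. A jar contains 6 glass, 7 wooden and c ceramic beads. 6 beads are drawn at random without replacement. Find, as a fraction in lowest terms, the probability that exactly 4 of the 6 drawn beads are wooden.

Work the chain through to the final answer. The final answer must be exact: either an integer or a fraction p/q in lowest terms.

55/646

Part 1: 21244 = 2^2 * 47 * 113; sigma = (1 + 2 + 4) * (1 + 47) * (1 + 113) = 7 * 48 * 114 = 38304; answer 38304
Part 2: Y1 = 38304; m = 38; f(2) = -1*(8) + 2*(38) = 68; iterating: f(2)=68, f(3)=-52, f(4)=188, f(5)=-292, f(6)=668, f(7)=-1252, f(8)=2588, f(9)=-5092; answer -5092
Part 3: Y2 = -5092; c = 6; total draws C(19,6) = 27132; favorable C(7,4)*C(12,2) = 2310; P = 55/646; answer 55/646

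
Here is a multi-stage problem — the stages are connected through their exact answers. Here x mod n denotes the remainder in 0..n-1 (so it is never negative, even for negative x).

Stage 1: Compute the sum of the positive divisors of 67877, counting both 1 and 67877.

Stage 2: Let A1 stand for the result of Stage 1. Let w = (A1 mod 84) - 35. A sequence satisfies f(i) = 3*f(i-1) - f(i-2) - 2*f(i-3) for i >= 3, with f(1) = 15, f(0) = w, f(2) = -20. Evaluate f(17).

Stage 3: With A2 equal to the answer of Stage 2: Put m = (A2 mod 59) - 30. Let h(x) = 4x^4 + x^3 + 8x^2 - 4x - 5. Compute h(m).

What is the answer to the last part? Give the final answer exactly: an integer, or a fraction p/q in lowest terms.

Stage 1: 67877 = 103 * 659; sigma = (1 + 103) * (1 + 659) = 104 * 660 = 68640; answer 68640
Stage 2: A1 = 68640; w = -23; f(3) = 3*(-20) - 1*(15) - 2*(-23) = -29; iterating: f(3)=-29, f(4)=-97, f(5)=-222, f(6)=-511, f(7)=-1117, f(8)=-2396, f(9)=-5049, f(10)=-10517, f(11)=-21710, f(12)=-44515, f(13)=-90801, f(14)=-184468, f(15)=-373573, f(16)=-754649, f(17)=-1521438; answer -1521438
Stage 3: A2 = -1521438; m = 24; 4*(24)^4 + 1*(24)^3 + 8*(24)^2 - 4*(24)^1 - 5 = (1327104) + (13824) + (4608) + (-96) + (-5) = 1345435; answer 1345435

1345435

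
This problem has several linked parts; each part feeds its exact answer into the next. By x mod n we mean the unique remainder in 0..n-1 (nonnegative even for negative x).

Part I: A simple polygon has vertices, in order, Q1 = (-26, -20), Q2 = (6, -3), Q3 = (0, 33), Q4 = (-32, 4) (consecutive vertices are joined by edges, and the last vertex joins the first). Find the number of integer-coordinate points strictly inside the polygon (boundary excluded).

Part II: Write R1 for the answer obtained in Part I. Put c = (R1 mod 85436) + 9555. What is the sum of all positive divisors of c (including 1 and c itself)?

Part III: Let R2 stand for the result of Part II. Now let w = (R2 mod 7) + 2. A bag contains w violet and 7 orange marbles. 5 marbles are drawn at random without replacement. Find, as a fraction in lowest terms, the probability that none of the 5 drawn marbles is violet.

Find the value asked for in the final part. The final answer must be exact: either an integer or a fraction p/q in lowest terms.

1/143

Part I: cross terms: (-26*-3 - 6*-20)=198, (6*33 - 0*-3)=198, (0*4 - -32*33)=1056, (-32*-20 - -26*4)=744; twice the area = |2196| = 2196; area = 1098; boundary points = 1 + 6 + 1 + 6 = 14; strictly interior points = area - boundary/2 + 1 = 1092; answer 1092
Part II: R1 = 1092; c = 10647; 10647 = 3^2 * 7 * 13^2; sigma = (1 + 3 + 9) * (1 + 7) * (1 + 13 + 169) = 13 * 8 * 183 = 19032; answer 19032
Part III: R2 = 19032; w = 8; total draws C(15,5) = 3003; favorable C(7,5) = 21; P = 1/143; answer 1/143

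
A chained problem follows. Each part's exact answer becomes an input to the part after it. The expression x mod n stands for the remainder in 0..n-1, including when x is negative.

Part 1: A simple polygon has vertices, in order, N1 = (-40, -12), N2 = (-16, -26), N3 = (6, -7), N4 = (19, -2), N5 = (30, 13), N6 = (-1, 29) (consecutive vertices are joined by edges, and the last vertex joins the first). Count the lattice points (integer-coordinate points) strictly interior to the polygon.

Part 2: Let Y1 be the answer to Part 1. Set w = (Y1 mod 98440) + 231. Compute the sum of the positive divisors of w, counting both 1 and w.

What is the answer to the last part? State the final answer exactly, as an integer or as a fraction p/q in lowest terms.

5124

Part 1: cross terms: (-40*-26 - -16*-12)=848, (-16*-7 - 6*-26)=268, (6*-2 - 19*-7)=121, (19*13 - 30*-2)=307, (30*29 - -1*13)=883, (-1*-12 - -40*29)=1172; twice the area = |3599| = 3599; area = 3599/2; boundary points = 2 + 1 + 1 + 1 + 1 + 1 = 7; strictly interior points = area - boundary/2 + 1 = 1797; answer 1797
Part 2: Y1 = 1797; w = 2028; 2028 = 2^2 * 3 * 13^2; sigma = (1 + 2 + 4) * (1 + 3) * (1 + 13 + 169) = 7 * 4 * 183 = 5124; answer 5124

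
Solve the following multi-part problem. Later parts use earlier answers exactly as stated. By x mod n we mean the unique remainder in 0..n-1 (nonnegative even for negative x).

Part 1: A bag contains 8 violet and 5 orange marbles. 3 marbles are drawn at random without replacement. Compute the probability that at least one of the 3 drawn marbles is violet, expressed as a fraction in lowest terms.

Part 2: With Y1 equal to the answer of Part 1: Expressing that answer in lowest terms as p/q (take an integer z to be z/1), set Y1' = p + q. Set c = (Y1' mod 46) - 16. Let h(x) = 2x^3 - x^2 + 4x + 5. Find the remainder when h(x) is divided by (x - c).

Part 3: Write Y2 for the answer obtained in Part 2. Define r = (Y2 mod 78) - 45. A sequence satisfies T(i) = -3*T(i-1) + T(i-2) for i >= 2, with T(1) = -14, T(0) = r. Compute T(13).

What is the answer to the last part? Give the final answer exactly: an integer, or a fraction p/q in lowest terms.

-30484814

Part 1: total draws C(13,3) = 286; complement C(5,3) = 10; favorable 286 - 10 = 276; P = 138/143; answer 138/143
Part 2: Y1 = 138/143; threaded value p + q = 281; c = -11; remainder = value at the root: 2*(-11)^3 - 1*(-11)^2 + 4*(-11)^1 + 5 = (-2662) + (-121) + (-44) + (5) = -2822; answer -2822
Part 3: Y2 = -2822; r = 19; T(2) = -3*(-14) + 1*(19) = 61; iterating: T(2)=61, T(3)=-197, T(4)=652, T(5)=-2153, T(6)=7111, T(7)=-23486, T(8)=77569, T(9)=-256193, T(10)=846148, T(11)=-2794637, T(12)=9230059, T(13)=-30484814; answer -30484814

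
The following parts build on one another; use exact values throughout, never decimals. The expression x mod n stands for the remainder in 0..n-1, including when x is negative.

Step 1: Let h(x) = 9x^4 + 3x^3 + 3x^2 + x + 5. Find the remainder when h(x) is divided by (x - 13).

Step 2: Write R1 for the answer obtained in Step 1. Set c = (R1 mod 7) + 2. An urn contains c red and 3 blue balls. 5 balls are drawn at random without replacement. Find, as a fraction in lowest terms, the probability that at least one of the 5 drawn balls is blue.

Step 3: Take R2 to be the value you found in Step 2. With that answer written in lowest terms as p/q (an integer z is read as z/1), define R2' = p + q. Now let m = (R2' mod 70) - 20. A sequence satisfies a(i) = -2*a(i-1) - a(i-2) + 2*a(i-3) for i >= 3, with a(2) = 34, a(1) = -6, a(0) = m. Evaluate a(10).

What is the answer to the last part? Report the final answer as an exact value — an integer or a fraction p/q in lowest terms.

Step 1: remainder = value at the root: 9*(13)^4 + 3*(13)^3 + 3*(13)^2 + 1*(13)^1 + 5 = (257049) + (6591) + (507) + (13) + (5) = 264165; answer 264165
Step 2: R1 = 264165; c = 8; total draws C(11,5) = 462; complement C(8,5) = 56; favorable 462 - 56 = 406; P = 29/33; answer 29/33
Step 3: R2 = 29/33; threaded value p + q = 62; m = 42; a(3) = -2*(34) - 1*(-6) + 2*(42) = 22; iterating: a(3)=22, a(4)=-90, a(5)=226, a(6)=-318, a(7)=230, a(8)=310, a(9)=-1486, a(10)=3122; answer 3122

3122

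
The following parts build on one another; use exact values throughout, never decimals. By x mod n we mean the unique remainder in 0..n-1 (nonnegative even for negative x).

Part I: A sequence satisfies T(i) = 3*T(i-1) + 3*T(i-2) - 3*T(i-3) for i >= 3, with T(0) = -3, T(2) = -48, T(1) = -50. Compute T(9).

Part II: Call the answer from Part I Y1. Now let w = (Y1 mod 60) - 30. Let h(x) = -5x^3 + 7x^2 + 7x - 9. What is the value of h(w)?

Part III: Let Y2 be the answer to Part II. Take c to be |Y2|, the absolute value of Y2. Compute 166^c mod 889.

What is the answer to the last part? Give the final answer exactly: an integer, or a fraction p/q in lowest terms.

Part I: T(3) = 3*(-48) + 3*(-50) - 3*(-3) = -285; iterating: T(3)=-285, T(4)=-849, T(5)=-3258, T(6)=-11466, T(7)=-41625, T(8)=-149499, T(9)=-538974; answer -538974
Part II: Y1 = -538974; w = -24; -5*(-24)^3 + 7*(-24)^2 + 7*(-24)^1 - 9 = (69120) + (4032) + (-168) + (-9) = 72975; answer 72975
Part III: Y2 = 72975; c = 72975; squarings mod 889: 166^1=166, 166^2=886, 166^4=9, 166^8=81, 166^16=338, 166^32=452, 166^64=723, 166^128=886, 166^256=9, 166^512=81, 166^1024=338, 166^2048=452, 166^4096=723, 166^8192=886, 166^16384=9, 166^32768=81, 166^65536=338; 166^72975 = 166^1 * 166^2 * 166^4 * 166^8 * 166^256 * 166^1024 * 166^2048 * 166^4096 * 166^65536 = 20 (mod 889); answer 20

20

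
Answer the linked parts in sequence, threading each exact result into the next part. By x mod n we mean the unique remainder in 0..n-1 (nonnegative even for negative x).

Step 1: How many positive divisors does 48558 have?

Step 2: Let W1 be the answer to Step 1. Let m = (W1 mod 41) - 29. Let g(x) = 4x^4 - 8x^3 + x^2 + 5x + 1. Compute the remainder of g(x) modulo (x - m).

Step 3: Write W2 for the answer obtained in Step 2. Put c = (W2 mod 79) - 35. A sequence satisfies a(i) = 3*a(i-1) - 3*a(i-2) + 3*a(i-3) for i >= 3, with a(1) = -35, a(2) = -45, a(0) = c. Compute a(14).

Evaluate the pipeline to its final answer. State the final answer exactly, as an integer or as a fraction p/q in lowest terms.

Step 1: 48558 = 2 * 3 * 8093; number of divisors = (1+1) * (1+1) * (1+1) = 8; answer 8
Step 2: W1 = 8; m = -21; remainder = value at the root: 4*(-21)^4 - 8*(-21)^3 + 1*(-21)^2 + 5*(-21)^1 + 1 = (777924) + (74088) + (441) + (-105) + (1) = 852349; answer 852349
Step 3: W2 = 852349; c = -17; a(3) = 3*(-45) - 3*(-35) + 3*(-17) = -81; iterating: a(3)=-81, a(4)=-213, a(5)=-531, a(6)=-1197, a(7)=-2637, a(8)=-5913, a(9)=-13419, a(10)=-30429, a(11)=-68769, a(12)=-155277, a(13)=-350811, a(14)=-792909; answer -792909

-792909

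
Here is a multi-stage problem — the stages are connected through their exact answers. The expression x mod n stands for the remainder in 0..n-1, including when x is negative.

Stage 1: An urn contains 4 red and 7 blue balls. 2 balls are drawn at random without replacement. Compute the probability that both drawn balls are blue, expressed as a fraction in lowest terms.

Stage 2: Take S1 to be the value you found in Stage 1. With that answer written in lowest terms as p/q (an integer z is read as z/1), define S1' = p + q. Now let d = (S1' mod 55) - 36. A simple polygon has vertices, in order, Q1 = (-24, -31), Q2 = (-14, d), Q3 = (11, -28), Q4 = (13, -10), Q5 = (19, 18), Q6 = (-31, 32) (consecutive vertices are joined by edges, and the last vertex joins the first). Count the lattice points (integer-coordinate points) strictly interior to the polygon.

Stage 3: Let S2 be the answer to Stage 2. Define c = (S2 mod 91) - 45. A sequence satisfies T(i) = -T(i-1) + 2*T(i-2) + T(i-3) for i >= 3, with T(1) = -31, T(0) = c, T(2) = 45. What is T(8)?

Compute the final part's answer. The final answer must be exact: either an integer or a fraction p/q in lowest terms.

2213

Stage 1: total draws C(11,2) = 55; favorable C(7,2) = 21; P = 21/55; answer 21/55
Stage 2: S1 = 21/55; threaded value p + q = 76; d = -15; cross terms: (-24*-15 - -14*-31)=-74, (-14*-28 - 11*-15)=557, (11*-10 - 13*-28)=254, (13*18 - 19*-10)=424, (19*32 - -31*18)=1166, (-31*-31 - -24*32)=1729; twice the area = |4056| = 4056; area = 2028; boundary points = 2 + 1 + 2 + 2 + 2 + 7 = 16; strictly interior points = area - boundary/2 + 1 = 2021; answer 2021
Stage 3: S2 = 2021; c = -26; T(3) = -1*(45) + 2*(-31) + 1*(-26) = -133; iterating: T(3)=-133, T(4)=192, T(5)=-413, T(6)=664, T(7)=-1298, T(8)=2213; answer 2213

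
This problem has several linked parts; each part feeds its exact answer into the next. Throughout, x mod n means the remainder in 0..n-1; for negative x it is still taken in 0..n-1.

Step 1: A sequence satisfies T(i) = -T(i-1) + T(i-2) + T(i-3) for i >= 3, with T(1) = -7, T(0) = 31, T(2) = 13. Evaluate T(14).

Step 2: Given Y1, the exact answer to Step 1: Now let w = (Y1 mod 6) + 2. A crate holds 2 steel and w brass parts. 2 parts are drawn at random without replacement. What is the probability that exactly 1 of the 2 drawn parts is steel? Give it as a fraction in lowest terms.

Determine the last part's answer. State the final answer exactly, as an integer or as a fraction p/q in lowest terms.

Step 1: T(3) = -1*(13) + 1*(-7) + 1*(31) = 11; iterating: T(3)=11, T(4)=-5, T(5)=29, T(6)=-23, T(7)=47, T(8)=-41, T(9)=65, T(10)=-59, T(11)=83, T(12)=-77, T(13)=101, T(14)=-95; answer -95
Step 2: Y1 = -95; w = 3; total draws C(5,2) = 10; favorable C(2,1)*C(3,1) = 6; P = 3/5; answer 3/5

3/5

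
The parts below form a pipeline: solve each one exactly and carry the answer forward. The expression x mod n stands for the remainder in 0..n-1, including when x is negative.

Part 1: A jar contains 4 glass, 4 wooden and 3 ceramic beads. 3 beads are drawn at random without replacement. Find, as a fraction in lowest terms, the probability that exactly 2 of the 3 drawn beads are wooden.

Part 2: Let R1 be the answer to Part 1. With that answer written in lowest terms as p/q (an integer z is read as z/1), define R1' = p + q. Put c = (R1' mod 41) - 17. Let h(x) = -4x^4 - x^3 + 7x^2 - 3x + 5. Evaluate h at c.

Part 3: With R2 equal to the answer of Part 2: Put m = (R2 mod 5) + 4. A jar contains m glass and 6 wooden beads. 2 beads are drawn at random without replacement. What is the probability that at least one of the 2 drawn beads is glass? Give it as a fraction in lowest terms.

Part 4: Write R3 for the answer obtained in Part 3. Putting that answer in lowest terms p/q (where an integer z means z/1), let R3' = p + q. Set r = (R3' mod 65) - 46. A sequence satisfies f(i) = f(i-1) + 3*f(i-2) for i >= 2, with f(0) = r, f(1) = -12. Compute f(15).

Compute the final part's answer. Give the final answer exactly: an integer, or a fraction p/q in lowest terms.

Part 1: total draws C(11,3) = 165; favorable C(4,2)*C(7,1) = 42; P = 14/55; answer 14/55
Part 2: R1 = 14/55; threaded value p + q = 69; c = 11; -4*(11)^4 - 1*(11)^3 + 7*(11)^2 - 3*(11)^1 + 5 = (-58564) + (-1331) + (847) + (-33) + (5) = -59076; answer -59076
Part 3: R2 = -59076; m = 8; total draws C(14,2) = 91; complement C(6,2) = 15; favorable 91 - 15 = 76; P = 76/91; answer 76/91
Part 4: R3 = 76/91; threaded value p + q = 167; r = -9; f(2) = 1*(-12) + 3*(-9) = -39; iterating: f(2)=-39, f(3)=-75, f(4)=-192, f(5)=-417, f(6)=-993, f(7)=-2244, f(8)=-5223, f(9)=-11955, f(10)=-27624, f(11)=-63489, f(12)=-146361, f(13)=-336828, f(14)=-775911, f(15)=-1786395; answer -1786395

-1786395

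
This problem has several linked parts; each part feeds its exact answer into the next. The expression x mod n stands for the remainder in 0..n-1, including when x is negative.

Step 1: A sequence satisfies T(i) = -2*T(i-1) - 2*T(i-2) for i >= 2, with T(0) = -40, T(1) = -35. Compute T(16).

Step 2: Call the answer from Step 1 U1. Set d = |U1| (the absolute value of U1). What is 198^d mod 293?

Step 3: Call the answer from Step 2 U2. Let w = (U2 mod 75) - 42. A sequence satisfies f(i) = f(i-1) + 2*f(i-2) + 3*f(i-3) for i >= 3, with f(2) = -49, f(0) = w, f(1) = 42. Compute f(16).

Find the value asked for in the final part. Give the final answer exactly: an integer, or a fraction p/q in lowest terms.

Step 1: T(2) = -2*(-35) - 2*(-40) = 150; iterating: T(2)=150, T(3)=-230, T(4)=160, T(5)=140, T(6)=-600, T(7)=920, T(8)=-640, T(9)=-560, T(10)=2400, T(11)=-3680, T(12)=2560, T(13)=2240, T(14)=-9600, T(15)=14720, T(16)=-10240; answer -10240
Step 2: U1 = -10240; d = 10240; squarings mod 293: 198^1=198, 198^2=235, 198^4=141, 198^8=250, 198^16=91, 198^32=77, 198^64=69, 198^128=73, 198^256=55, 198^512=95, 198^1024=235, 198^2048=141, 198^4096=250, 198^8192=91; 198^10240 = 198^2048 * 198^8192 = 232 (mod 293); answer 232
Step 3: U2 = 232; w = -35; f(3) = 1*(-49) + 2*(42) + 3*(-35) = -70; iterating: f(3)=-70, f(4)=-42, f(5)=-329, f(6)=-623, f(7)=-1407, f(8)=-3640, f(9)=-8323, f(10)=-19824, f(11)=-47390, f(12)=-112007, f(13)=-266259, f(14)=-632443, f(15)=-1500982, f(16)=-3564645; answer -3564645

-3564645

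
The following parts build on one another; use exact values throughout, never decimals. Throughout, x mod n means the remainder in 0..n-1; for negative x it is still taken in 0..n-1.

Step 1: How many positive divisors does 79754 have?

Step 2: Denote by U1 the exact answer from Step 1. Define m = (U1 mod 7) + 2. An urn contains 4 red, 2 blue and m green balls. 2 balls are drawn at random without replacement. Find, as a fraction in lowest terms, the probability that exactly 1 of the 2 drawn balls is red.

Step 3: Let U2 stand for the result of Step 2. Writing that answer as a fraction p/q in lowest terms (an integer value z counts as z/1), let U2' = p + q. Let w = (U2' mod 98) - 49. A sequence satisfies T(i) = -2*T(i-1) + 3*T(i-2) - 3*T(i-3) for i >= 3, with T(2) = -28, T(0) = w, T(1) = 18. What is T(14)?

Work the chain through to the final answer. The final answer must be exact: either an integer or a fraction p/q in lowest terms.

-42379456

Step 1: 79754 = 2 * 39877; number of divisors = (1+1) * (1+1) = 4; answer 4
Step 2: U1 = 4; m = 6; total draws C(12,2) = 66; favorable C(4,1)*C(8,1) = 32; P = 16/33; answer 16/33
Step 3: U2 = 16/33; threaded value p + q = 49; w = 0; T(3) = -2*(-28) + 3*(18) - 3*(0) = 110; iterating: T(3)=110, T(4)=-358, T(5)=1130, T(6)=-3664, T(7)=11792, T(8)=-37966, T(9)=122300, T(10)=-393874, T(11)=1268546, T(12)=-4085614, T(13)=13158488, T(14)=-42379456; answer -42379456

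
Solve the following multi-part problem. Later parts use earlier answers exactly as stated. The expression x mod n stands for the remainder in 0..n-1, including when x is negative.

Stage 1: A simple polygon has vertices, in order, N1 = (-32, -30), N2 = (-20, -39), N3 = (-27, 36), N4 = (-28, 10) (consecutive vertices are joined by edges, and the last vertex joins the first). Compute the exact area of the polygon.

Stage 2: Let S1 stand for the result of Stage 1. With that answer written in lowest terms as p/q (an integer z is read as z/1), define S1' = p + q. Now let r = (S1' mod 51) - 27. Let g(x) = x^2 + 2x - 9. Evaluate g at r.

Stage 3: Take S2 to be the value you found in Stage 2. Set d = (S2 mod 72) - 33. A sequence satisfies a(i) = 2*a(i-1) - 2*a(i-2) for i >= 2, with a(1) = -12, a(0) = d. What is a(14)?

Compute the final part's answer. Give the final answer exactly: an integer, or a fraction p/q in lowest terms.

Stage 1: cross terms: (-32*-39 - -20*-30)=648, (-20*36 - -27*-39)=-1773, (-27*10 - -28*36)=738, (-28*-30 - -32*10)=1160; twice the area = |773| = 773; area = 773/2; answer 773/2
Stage 2: S1 = 773/2; threaded value p + q = 775; r = -17; 1*(-17)^2 + 2*(-17)^1 - 9 = (289) + (-34) + (-9) = 246; answer 246
Stage 3: S2 = 246; d = -3; a(2) = 2*(-12) - 2*(-3) = -18; iterating: a(2)=-18, a(3)=-12, a(4)=12, a(5)=48, a(6)=72, a(7)=48, a(8)=-48, a(9)=-192, a(10)=-288, a(11)=-192, a(12)=192, a(13)=768, a(14)=1152; answer 1152

1152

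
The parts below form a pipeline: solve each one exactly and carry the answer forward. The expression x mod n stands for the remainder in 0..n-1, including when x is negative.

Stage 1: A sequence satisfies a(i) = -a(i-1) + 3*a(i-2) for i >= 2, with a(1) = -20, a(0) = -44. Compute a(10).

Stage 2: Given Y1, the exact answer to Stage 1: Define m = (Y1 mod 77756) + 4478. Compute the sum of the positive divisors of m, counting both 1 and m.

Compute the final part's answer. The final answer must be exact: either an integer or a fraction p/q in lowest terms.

83148

Stage 1: a(2) = -1*(-20) + 3*(-44) = -112; iterating: a(2)=-112, a(3)=52, a(4)=-388, a(5)=544, a(6)=-1708, a(7)=3340, a(8)=-8464, a(9)=18484, a(10)=-43876; answer -43876
Stage 2: Y1 = -43876; m = 38358; 38358 = 2 * 3^2 * 2131; sigma = (1 + 2) * (1 + 3 + 9) * (1 + 2131) = 3 * 13 * 2132 = 83148; answer 83148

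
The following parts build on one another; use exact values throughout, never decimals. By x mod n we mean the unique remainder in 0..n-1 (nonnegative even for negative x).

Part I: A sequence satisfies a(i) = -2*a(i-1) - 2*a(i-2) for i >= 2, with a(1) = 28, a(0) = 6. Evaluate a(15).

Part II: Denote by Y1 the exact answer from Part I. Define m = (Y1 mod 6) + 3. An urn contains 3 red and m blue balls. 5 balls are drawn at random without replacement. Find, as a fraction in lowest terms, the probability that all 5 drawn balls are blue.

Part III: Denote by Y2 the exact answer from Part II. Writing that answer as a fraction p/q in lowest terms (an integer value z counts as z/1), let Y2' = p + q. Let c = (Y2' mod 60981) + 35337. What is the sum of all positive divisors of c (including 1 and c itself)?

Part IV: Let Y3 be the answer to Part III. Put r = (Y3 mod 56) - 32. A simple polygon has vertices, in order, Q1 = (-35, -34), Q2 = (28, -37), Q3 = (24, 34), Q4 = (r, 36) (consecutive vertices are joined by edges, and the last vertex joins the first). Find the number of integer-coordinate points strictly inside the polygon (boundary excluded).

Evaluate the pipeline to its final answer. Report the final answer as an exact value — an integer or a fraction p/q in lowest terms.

3919

Part I: a(2) = -2*(28) - 2*(6) = -68; iterating: a(2)=-68, a(3)=80, a(4)=-24, a(5)=-112, a(6)=272, a(7)=-320, a(8)=96, a(9)=448, a(10)=-1088, a(11)=1280, a(12)=-384, a(13)=-1792, a(14)=4352, a(15)=-5120; answer -5120
Part II: Y1 = -5120; m = 7; total draws C(10,5) = 252; favorable C(7,5) = 21; P = 1/12; answer 1/12
Part III: Y2 = 1/12; threaded value p + q = 13; c = 35350; 35350 = 2 * 5^2 * 7 * 101; sigma = (1 + 2) * (1 + 5 + 25) * (1 + 7) * (1 + 101) = 3 * 31 * 8 * 102 = 75888; answer 75888
Part IV: Y3 = 75888; r = -24; cross terms: (-35*-37 - 28*-34)=2247, (28*34 - 24*-37)=1840, (24*36 - -24*34)=1680, (-24*-34 - -35*36)=2076; twice the area = |7843| = 7843; area = 7843/2; boundary points = 3 + 1 + 2 + 1 = 7; strictly interior points = area - boundary/2 + 1 = 3919; answer 3919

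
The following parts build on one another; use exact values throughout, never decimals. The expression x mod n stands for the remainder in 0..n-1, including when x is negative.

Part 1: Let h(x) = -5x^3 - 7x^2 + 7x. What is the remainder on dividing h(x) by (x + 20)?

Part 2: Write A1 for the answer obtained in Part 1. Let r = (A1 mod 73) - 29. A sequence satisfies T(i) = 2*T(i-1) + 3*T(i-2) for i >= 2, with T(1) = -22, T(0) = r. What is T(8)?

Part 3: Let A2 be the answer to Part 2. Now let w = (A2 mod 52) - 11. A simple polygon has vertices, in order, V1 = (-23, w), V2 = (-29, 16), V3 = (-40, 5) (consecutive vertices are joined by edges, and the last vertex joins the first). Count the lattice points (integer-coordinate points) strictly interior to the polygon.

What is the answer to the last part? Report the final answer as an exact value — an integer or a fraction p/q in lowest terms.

80

Part 1: remainder = value at the root: -5*(-20)^3 - 7*(-20)^2 + 7*(-20)^1 = (40000) + (-2800) + (-140) = 37060; answer 37060
Part 2: A1 = 37060; r = 20; T(2) = 2*(-22) + 3*(20) = 16; iterating: T(2)=16, T(3)=-34, T(4)=-20, T(5)=-142, T(6)=-344, T(7)=-1114, T(8)=-3260; answer -3260
Part 3: A2 = -3260; w = 5; cross terms: (-23*16 - -29*5)=-223, (-29*5 - -40*16)=495, (-40*5 - -23*5)=-85; twice the area = |187| = 187; area = 187/2; boundary points = 1 + 11 + 17 = 29; strictly interior points = area - boundary/2 + 1 = 80; answer 80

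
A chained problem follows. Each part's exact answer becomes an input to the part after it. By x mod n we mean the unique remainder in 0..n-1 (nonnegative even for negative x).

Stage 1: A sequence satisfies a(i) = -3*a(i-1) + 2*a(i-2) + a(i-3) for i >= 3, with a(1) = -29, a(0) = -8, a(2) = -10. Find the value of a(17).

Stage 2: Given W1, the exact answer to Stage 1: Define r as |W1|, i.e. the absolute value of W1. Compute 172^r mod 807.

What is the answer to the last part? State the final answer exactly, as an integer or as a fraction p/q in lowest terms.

235

Stage 1: a(3) = -3*(-10) + 2*(-29) + 1*(-8) = -36; iterating: a(3)=-36, a(4)=59, a(5)=-259, a(6)=859, a(7)=-3036, a(8)=10567, a(9)=-36914, a(10)=128840, a(11)=-449781, a(12)=1570109, a(13)=-5481049, a(14)=19133584, a(15)=-66792741, a(16)=233164342, a(17)=-813944924; answer -813944924
Stage 2: W1 = -813944924; r = 813944924; squarings mod 807: 172^1=172, 172^2=532, 172^4=574, 172^8=220, 172^16=787, 172^32=400, 172^64=214, 172^128=604, 172^256=52, 172^512=283, 172^1024=196, 172^2048=487, 172^4096=718, 172^8192=658, 172^16384=412, 172^32768=274, 172^65536=25, 172^131072=625, 172^262144=37, 172^524288=562, 172^1048576=307, 172^2097152=637, 172^4194304=655, 172^8388608=508, 172^16777216=631, 172^33554432=310, 172^67108864=67, 172^134217728=454, 172^268435456=331, 172^536870912=616; 172^813944924 = 172^4 * 172^8 * 172^16 * 172^64 * 172^4096 * 172^16384 * 172^32768 * 172^65536 * 172^131072 * 172^8388608 * 172^268435456 * 172^536870912 = 235 (mod 807); answer 235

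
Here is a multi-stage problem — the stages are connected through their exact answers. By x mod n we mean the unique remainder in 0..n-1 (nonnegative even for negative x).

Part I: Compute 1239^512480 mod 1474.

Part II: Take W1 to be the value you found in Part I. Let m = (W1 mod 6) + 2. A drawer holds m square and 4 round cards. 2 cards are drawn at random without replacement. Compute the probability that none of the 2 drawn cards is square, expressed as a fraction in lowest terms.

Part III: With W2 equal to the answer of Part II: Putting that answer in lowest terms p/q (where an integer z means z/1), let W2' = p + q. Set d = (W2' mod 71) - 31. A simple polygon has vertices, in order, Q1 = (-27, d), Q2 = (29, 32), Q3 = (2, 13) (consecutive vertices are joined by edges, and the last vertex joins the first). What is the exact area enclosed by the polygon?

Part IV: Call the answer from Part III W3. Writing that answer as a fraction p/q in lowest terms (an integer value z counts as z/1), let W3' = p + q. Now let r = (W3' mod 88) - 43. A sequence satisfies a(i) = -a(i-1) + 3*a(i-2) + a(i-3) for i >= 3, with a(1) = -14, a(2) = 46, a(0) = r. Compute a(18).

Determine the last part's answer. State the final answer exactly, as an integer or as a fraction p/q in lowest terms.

8695438

Part I: squarings mod 1474: 1239^1=1239, 1239^2=687, 1239^4=289, 1239^8=977, 1239^16=851, 1239^32=467, 1239^64=1411, 1239^128=1021, 1239^256=323, 1239^512=1149, 1239^1024=971, 1239^2048=955, 1239^4096=1093, 1239^8192=709, 1239^16384=47, 1239^32768=735, 1239^65536=741, 1239^131072=753, 1239^262144=993; 1239^512480 = 1239^32 * 1239^64 * 1239^128 * 1239^256 * 1239^4096 * 1239^16384 * 1239^32768 * 1239^65536 * 1239^131072 * 1239^262144 = 287 (mod 1474); answer 287
Part II: W1 = 287; m = 7; total draws C(11,2) = 55; favorable C(4,2) = 6; P = 6/55; answer 6/55
Part III: W2 = 6/55; threaded value p + q = 61; d = 30; cross terms: (-27*32 - 29*30)=-1734, (29*13 - 2*32)=313, (2*30 - -27*13)=411; twice the area = |-1010| = 1010; area = 505; answer 505
Part IV: W3 = 505; threaded value p + q = 506; r = 23; a(3) = -1*(46) + 3*(-14) + 1*(23) = -65; iterating: a(3)=-65, a(4)=189, a(5)=-338, a(6)=840, a(7)=-1665, a(8)=3847, a(9)=-8002, a(10)=17878, a(11)=-38037, a(12)=83669, a(13)=-179902, a(14)=392872, a(15)=-848909, a(16)=1847623, a(17)=-4001478, a(18)=8695438; answer 8695438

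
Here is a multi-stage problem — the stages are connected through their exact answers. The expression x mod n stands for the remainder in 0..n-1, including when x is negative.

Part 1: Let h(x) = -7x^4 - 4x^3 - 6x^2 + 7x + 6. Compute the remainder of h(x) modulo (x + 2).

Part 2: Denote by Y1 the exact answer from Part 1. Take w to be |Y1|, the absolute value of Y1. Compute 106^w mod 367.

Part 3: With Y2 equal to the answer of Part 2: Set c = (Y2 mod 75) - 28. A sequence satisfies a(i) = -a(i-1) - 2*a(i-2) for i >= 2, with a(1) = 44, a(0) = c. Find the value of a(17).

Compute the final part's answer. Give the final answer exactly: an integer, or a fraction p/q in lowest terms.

Part 1: remainder = value at the root: -7*(-2)^4 - 4*(-2)^3 - 6*(-2)^2 + 7*(-2)^1 + 6 = (-112) + (32) + (-24) + (-14) + (6) = -112; answer -112
Part 2: Y1 = -112; w = 112; squarings mod 367: 106^1=106, 106^2=226, 106^4=63, 106^8=299, 106^16=220, 106^32=323, 106^64=101; 106^112 = 106^16 * 106^32 * 106^64 = 8 (mod 367); answer 8
Part 3: Y2 = 8; c = -20; a(2) = -1*(44) - 2*(-20) = -4; iterating: a(2)=-4, a(3)=-84, a(4)=92, a(5)=76, a(6)=-260, a(7)=108, a(8)=412, a(9)=-628, a(10)=-196, a(11)=1452, a(12)=-1060, a(13)=-1844, a(14)=3964, a(15)=-276, a(16)=-7652, a(17)=8204; answer 8204

8204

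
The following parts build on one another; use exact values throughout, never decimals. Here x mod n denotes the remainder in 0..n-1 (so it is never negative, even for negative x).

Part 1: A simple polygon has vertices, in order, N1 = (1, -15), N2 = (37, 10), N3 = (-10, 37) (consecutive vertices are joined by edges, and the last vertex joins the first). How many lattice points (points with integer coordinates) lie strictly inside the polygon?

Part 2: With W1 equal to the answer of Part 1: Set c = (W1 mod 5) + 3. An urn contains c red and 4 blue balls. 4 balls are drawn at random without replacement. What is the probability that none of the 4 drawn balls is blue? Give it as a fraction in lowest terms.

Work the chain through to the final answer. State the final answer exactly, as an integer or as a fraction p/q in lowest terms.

Part 1: cross terms: (1*10 - 37*-15)=565, (37*37 - -10*10)=1469, (-10*-15 - 1*37)=113; twice the area = |2147| = 2147; area = 2147/2; boundary points = 1 + 1 + 1 = 3; strictly interior points = area - boundary/2 + 1 = 1073; answer 1073
Part 2: W1 = 1073; c = 6; total draws C(10,4) = 210; favorable C(6,4) = 15; P = 1/14; answer 1/14

1/14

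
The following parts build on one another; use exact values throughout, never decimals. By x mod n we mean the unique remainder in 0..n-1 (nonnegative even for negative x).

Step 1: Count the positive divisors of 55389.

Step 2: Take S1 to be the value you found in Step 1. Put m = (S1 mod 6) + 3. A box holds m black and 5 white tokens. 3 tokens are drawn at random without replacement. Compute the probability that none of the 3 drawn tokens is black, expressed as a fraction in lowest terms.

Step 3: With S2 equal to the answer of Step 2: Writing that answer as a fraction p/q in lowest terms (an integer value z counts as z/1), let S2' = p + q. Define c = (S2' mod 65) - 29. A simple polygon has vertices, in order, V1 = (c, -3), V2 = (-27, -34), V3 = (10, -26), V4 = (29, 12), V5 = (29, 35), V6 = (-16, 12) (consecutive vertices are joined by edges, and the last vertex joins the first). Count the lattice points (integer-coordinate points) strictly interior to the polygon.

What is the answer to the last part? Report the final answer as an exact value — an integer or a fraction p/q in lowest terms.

Step 1: 55389 = 3 * 37 * 499; number of divisors = (1+1) * (1+1) * (1+1) = 8; answer 8
Step 2: S1 = 8; m = 5; total draws C(10,3) = 120; favorable C(5,3) = 10; P = 1/12; answer 1/12
Step 3: S2 = 1/12; threaded value p + q = 13; c = -16; cross terms: (-16*-34 - -27*-3)=463, (-27*-26 - 10*-34)=1042, (10*12 - 29*-26)=874, (29*35 - 29*12)=667, (29*12 - -16*35)=908, (-16*-3 - -16*12)=240; twice the area = |4194| = 4194; area = 2097; boundary points = 1 + 1 + 19 + 23 + 1 + 15 = 60; strictly interior points = area - boundary/2 + 1 = 2068; answer 2068

2068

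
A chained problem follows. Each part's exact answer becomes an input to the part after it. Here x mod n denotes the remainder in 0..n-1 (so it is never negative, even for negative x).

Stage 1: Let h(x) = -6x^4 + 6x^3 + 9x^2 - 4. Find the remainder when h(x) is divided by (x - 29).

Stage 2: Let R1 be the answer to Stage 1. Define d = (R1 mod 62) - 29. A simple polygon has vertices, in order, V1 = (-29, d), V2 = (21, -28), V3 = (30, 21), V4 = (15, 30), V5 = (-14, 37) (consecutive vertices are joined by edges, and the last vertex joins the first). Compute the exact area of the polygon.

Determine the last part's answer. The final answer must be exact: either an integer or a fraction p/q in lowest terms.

Stage 1: remainder = value at the root: -6*(29)^4 + 6*(29)^3 + 9*(29)^2 - 4 = (-4243686) + (146334) + (7569) + (-4) = -4089787; answer -4089787
Stage 2: R1 = -4089787; d = 14; cross terms: (-29*-28 - 21*14)=518, (21*21 - 30*-28)=1281, (30*30 - 15*21)=585, (15*37 - -14*30)=975, (-14*14 - -29*37)=877; twice the area = |4236| = 4236; area = 2118; answer 2118

2118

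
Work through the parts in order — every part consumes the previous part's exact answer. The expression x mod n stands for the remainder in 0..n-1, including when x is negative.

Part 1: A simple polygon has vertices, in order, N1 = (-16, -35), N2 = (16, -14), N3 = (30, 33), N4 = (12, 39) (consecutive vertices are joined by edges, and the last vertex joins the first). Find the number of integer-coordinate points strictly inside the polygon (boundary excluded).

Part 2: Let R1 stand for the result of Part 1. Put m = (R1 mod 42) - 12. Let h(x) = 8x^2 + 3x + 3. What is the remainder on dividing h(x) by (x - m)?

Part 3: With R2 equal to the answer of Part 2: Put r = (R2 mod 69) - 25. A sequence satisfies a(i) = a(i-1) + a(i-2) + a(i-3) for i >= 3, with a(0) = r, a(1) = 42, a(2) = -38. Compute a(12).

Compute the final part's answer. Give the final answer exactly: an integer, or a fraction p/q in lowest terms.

2973

Part 1: cross terms: (-16*-14 - 16*-35)=784, (16*33 - 30*-14)=948, (30*39 - 12*33)=774, (12*-35 - -16*39)=204; twice the area = |2710| = 2710; area = 1355; boundary points = 1 + 1 + 6 + 2 = 10; strictly interior points = area - boundary/2 + 1 = 1351; answer 1351
Part 2: R1 = 1351; m = -5; remainder = value at the root: 8*(-5)^2 + 3*(-5)^1 + 3 = (200) + (-15) + (3) = 188; answer 188
Part 3: R2 = 188; r = 25; a(3) = 1*(-38) + 1*(42) + 1*(25) = 29; iterating: a(3)=29, a(4)=33, a(5)=24, a(6)=86, a(7)=143, a(8)=253, a(9)=482, a(10)=878, a(11)=1613, a(12)=2973; answer 2973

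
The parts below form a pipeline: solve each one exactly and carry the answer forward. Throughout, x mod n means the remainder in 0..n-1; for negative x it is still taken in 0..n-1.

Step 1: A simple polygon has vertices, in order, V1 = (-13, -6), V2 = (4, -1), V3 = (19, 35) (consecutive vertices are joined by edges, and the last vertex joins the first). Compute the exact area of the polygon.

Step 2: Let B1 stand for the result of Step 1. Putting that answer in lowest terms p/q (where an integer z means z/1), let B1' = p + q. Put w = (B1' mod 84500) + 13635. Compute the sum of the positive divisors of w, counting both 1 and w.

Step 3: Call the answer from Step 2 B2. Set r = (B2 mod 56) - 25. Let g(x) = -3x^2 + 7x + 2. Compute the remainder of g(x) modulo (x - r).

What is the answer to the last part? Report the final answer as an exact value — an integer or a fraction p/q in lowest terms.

Step 1: cross terms: (-13*-1 - 4*-6)=37, (4*35 - 19*-1)=159, (19*-6 - -13*35)=341; twice the area = |537| = 537; area = 537/2; answer 537/2
Step 2: B1 = 537/2; threaded value p + q = 539; w = 14174; 14174 = 2 * 19 * 373; sigma = (1 + 2) * (1 + 19) * (1 + 373) = 3 * 20 * 374 = 22440; answer 22440
Step 3: B2 = 22440; r = 15; remainder = value at the root: -3*(15)^2 + 7*(15)^1 + 2 = (-675) + (105) + (2) = -568; answer -568

-568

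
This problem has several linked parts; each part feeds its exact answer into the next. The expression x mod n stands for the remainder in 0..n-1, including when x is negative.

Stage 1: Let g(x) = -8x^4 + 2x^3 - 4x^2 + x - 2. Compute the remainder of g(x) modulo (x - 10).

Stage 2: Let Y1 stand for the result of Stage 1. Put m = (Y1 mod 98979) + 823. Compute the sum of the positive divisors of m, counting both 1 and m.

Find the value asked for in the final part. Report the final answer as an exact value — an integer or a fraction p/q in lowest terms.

Stage 1: remainder = value at the root: -8*(10)^4 + 2*(10)^3 - 4*(10)^2 + 1*(10)^1 - 2 = (-80000) + (2000) + (-400) + (10) + (-2) = -78392; answer -78392
Stage 2: Y1 = -78392; m = 21410; 21410 = 2 * 5 * 2141; sigma = (1 + 2) * (1 + 5) * (1 + 2141) = 3 * 6 * 2142 = 38556; answer 38556

38556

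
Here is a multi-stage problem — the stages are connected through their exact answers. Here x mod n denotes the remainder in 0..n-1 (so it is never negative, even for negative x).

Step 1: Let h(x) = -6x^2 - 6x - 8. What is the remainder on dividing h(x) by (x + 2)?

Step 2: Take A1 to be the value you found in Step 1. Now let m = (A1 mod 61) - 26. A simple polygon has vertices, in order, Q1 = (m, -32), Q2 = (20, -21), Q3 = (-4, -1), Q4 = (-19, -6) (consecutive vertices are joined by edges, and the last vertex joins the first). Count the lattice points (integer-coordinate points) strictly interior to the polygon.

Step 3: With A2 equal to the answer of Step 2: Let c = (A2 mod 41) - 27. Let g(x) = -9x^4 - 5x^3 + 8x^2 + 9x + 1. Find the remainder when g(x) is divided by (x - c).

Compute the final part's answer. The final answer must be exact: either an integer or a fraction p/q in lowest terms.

-1700684

Step 1: remainder = value at the root: -6*(-2)^2 - 6*(-2)^1 - 8 = (-24) + (12) + (-8) = -20; answer -20
Step 2: A1 = -20; m = 15; cross terms: (15*-21 - 20*-32)=325, (20*-1 - -4*-21)=-104, (-4*-6 - -19*-1)=5, (-19*-32 - 15*-6)=698; twice the area = |924| = 924; area = 462; boundary points = 1 + 4 + 5 + 2 = 12; strictly interior points = area - boundary/2 + 1 = 457; answer 457
Step 3: A2 = 457; c = -21; remainder = value at the root: -9*(-21)^4 - 5*(-21)^3 + 8*(-21)^2 + 9*(-21)^1 + 1 = (-1750329) + (46305) + (3528) + (-189) + (1) = -1700684; answer -1700684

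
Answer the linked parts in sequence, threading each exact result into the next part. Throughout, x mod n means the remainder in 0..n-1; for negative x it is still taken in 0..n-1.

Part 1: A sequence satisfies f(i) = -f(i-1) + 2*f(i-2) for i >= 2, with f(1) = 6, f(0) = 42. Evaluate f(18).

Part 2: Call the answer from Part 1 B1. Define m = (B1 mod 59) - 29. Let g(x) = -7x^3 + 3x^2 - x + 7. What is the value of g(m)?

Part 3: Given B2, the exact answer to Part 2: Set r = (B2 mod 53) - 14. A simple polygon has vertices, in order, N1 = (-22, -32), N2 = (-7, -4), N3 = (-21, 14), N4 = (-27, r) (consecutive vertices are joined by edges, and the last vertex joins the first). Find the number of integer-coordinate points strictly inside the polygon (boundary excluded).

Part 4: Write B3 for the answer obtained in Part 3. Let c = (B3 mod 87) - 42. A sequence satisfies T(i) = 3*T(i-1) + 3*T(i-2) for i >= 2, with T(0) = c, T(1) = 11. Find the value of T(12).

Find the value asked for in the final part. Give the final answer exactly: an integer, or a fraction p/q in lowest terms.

Part 1: f(2) = -1*(6) + 2*(42) = 78; iterating: f(2)=78, f(3)=-66, f(4)=222, f(5)=-354, f(6)=798, f(7)=-1506, f(8)=3102, f(9)=-6114, f(10)=12318, f(11)=-24546, f(12)=49182, f(13)=-98274, f(14)=196638, f(15)=-393186, f(16)=786462, f(17)=-1572834, f(18)=3145758; answer 3145758
Part 2: B1 = 3145758; m = 26; -7*(26)^3 + 3*(26)^2 - 1*(26)^1 + 7 = (-123032) + (2028) + (-26) + (7) = -121023; answer -121023
Part 3: B2 = -121023; r = 15; cross terms: (-22*-4 - -7*-32)=-136, (-7*14 - -21*-4)=-182, (-21*15 - -27*14)=63, (-27*-32 - -22*15)=1194; twice the area = |939| = 939; area = 939/2; boundary points = 1 + 2 + 1 + 1 = 5; strictly interior points = area - boundary/2 + 1 = 468; answer 468
Part 4: B3 = 468; c = -9; T(2) = 3*(11) + 3*(-9) = 6; iterating: T(2)=6, T(3)=51, T(4)=171, T(5)=666, T(6)=2511, T(7)=9531, T(8)=36126, T(9)=136971, T(10)=519291, T(11)=1968786, T(12)=7464231; answer 7464231

7464231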